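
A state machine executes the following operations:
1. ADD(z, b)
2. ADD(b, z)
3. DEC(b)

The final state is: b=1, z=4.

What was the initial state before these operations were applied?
b=-2, z=6

Working backwards:
Final state: b=1, z=4
Before step 3 (DEC(b)): b=2, z=4
Before step 2 (ADD(b, z)): b=-2, z=4
Before step 1 (ADD(z, b)): b=-2, z=6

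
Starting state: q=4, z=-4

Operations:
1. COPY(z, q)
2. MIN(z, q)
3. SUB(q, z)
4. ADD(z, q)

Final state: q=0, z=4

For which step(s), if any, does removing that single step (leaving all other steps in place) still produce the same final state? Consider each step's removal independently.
Step(s) 2, 4

Testing removal of each single step:
Without step 1: final = q=8, z=4 (different)
Without step 2: final = q=0, z=4 (same)
Without step 3: final = q=4, z=8 (different)
Without step 4: final = q=0, z=4 (same)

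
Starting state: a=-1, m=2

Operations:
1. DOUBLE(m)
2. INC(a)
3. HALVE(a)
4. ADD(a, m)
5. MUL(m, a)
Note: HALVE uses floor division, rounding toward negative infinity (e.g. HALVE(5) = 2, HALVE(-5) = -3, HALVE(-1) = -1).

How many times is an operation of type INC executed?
1

Counting INC operations:
Step 2: INC(a) ← INC
Total: 1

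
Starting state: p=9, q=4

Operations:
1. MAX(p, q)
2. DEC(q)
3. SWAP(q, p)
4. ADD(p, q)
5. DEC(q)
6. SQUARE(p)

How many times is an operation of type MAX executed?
1

Counting MAX operations:
Step 1: MAX(p, q) ← MAX
Total: 1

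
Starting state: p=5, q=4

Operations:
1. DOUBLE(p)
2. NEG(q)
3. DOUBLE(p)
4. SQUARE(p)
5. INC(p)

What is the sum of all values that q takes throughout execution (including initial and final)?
-8

Values of q at each step:
Initial: q = 4
After step 1: q = 4
After step 2: q = -4
After step 3: q = -4
After step 4: q = -4
After step 5: q = -4
Sum = 4 + 4 + -4 + -4 + -4 + -4 = -8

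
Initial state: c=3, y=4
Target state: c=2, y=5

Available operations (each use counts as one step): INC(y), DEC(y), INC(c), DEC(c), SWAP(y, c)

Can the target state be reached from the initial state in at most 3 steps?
Yes

Path (2 steps): INC(y) → DEC(c)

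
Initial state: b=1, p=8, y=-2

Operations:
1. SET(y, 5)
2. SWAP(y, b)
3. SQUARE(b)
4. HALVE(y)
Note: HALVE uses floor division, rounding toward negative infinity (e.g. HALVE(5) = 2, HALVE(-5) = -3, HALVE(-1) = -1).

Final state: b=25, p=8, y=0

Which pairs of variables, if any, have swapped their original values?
None

Comparing initial and final values:
y: -2 → 0
b: 1 → 25
p: 8 → 8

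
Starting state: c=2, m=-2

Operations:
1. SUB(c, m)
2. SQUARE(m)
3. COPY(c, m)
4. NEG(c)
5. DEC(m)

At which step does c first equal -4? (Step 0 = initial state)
Step 4

Tracing c:
Initial: c = 2
After step 1: c = 4
After step 2: c = 4
After step 3: c = 4
After step 4: c = -4 ← first occurrence
After step 5: c = -4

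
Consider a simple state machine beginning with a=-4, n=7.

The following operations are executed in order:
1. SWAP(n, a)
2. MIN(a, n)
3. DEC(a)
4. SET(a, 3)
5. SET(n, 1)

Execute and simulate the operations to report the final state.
{a: 3, n: 1}

Step-by-step execution:
Initial: a=-4, n=7
After step 1 (SWAP(n, a)): a=7, n=-4
After step 2 (MIN(a, n)): a=-4, n=-4
After step 3 (DEC(a)): a=-5, n=-4
After step 4 (SET(a, 3)): a=3, n=-4
After step 5 (SET(n, 1)): a=3, n=1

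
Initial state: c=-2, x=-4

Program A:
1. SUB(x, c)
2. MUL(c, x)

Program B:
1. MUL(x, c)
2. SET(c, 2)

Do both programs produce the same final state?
No

Program A final state: c=4, x=-2
Program B final state: c=2, x=8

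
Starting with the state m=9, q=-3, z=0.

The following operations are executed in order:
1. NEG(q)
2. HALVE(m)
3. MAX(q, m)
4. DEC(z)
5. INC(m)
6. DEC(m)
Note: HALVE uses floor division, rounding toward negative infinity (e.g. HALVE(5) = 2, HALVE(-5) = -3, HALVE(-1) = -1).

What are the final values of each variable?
{m: 4, q: 4, z: -1}

Step-by-step execution:
Initial: m=9, q=-3, z=0
After step 1 (NEG(q)): m=9, q=3, z=0
After step 2 (HALVE(m)): m=4, q=3, z=0
After step 3 (MAX(q, m)): m=4, q=4, z=0
After step 4 (DEC(z)): m=4, q=4, z=-1
After step 5 (INC(m)): m=5, q=4, z=-1
After step 6 (DEC(m)): m=4, q=4, z=-1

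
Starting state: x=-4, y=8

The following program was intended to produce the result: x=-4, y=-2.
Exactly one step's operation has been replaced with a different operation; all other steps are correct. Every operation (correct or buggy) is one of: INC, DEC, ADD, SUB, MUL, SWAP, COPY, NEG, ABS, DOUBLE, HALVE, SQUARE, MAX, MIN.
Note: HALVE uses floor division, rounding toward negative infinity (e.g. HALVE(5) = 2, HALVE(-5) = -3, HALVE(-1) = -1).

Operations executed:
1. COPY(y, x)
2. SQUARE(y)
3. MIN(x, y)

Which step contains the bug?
Step 2

Trace with buggy code:
Initial: x=-4, y=8
After step 1: x=-4, y=-4
After step 2: x=-4, y=16
After step 3: x=-4, y=16
Actual final x=-4, y=16 ≠ expected x=-4, y=-2.
Step 2 is the only position where a single-operation replacement can produce the expected result.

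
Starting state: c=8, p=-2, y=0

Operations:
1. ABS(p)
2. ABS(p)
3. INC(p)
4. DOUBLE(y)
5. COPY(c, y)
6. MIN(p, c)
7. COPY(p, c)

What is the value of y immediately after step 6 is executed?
y = 0

Tracing y through execution:
Initial: y = 0
After step 1 (ABS(p)): y = 0
After step 2 (ABS(p)): y = 0
After step 3 (INC(p)): y = 0
After step 4 (DOUBLE(y)): y = 0
After step 5 (COPY(c, y)): y = 0
After step 6 (MIN(p, c)): y = 0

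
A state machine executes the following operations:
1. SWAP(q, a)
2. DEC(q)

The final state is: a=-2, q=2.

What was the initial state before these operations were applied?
a=3, q=-2

Working backwards:
Final state: a=-2, q=2
Before step 2 (DEC(q)): a=-2, q=3
Before step 1 (SWAP(q, a)): a=3, q=-2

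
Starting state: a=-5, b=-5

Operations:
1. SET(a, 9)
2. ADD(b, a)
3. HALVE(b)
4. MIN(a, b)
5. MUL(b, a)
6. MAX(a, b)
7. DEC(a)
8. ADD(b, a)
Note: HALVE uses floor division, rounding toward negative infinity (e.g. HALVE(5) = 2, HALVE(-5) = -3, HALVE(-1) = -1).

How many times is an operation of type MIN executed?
1

Counting MIN operations:
Step 4: MIN(a, b) ← MIN
Total: 1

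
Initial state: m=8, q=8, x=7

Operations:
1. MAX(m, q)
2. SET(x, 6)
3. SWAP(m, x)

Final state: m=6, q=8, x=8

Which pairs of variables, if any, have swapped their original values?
None

Comparing initial and final values:
q: 8 → 8
x: 7 → 8
m: 8 → 6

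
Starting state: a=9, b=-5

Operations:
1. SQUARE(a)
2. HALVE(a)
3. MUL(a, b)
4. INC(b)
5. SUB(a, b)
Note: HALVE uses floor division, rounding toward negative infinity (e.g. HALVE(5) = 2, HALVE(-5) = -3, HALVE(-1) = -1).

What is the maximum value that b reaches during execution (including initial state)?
-4

Values of b at each step:
Initial: b = -5
After step 1: b = -5
After step 2: b = -5
After step 3: b = -5
After step 4: b = -4 ← maximum
After step 5: b = -4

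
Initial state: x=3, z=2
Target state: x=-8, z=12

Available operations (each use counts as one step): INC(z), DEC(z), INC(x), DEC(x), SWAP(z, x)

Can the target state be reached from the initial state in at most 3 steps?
No

The target state cannot be reached within 3 steps.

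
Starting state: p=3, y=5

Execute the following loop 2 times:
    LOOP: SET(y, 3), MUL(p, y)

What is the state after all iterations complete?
p=27, y=3

Iteration trace:
Start: p=3, y=5
After iteration 1: p=9, y=3
After iteration 2: p=27, y=3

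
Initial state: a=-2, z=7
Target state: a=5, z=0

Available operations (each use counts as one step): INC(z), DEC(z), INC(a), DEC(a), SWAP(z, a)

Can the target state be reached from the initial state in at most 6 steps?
Yes

Path (5 steps): DEC(z) → DEC(z) → INC(a) → INC(a) → SWAP(z, a)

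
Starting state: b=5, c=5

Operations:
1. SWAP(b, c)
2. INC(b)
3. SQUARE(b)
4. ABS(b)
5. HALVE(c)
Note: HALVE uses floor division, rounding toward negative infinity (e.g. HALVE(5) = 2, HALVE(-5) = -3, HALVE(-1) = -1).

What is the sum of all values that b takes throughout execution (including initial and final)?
124

Values of b at each step:
Initial: b = 5
After step 1: b = 5
After step 2: b = 6
After step 3: b = 36
After step 4: b = 36
After step 5: b = 36
Sum = 5 + 5 + 6 + 36 + 36 + 36 = 124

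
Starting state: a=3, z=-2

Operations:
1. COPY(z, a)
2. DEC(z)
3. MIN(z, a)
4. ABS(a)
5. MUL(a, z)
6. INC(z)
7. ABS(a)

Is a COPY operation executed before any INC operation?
Yes

First COPY: step 1
First INC: step 6
Since 1 < 6, COPY comes first.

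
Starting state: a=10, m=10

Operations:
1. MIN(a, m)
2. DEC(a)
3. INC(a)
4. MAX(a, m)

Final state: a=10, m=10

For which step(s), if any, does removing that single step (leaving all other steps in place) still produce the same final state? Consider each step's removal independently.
Step(s) 1, 3, 4

Testing removal of each single step:
Without step 1: final = a=10, m=10 (same)
Without step 2: final = a=11, m=10 (different)
Without step 3: final = a=10, m=10 (same)
Without step 4: final = a=10, m=10 (same)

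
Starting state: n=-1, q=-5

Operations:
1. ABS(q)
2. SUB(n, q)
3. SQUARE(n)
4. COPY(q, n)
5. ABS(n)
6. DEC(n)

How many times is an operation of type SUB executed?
1

Counting SUB operations:
Step 2: SUB(n, q) ← SUB
Total: 1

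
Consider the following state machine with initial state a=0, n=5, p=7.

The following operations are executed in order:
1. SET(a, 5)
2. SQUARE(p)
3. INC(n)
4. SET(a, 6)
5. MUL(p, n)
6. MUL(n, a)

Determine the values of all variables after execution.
{a: 6, n: 36, p: 294}

Step-by-step execution:
Initial: a=0, n=5, p=7
After step 1 (SET(a, 5)): a=5, n=5, p=7
After step 2 (SQUARE(p)): a=5, n=5, p=49
After step 3 (INC(n)): a=5, n=6, p=49
After step 4 (SET(a, 6)): a=6, n=6, p=49
After step 5 (MUL(p, n)): a=6, n=6, p=294
After step 6 (MUL(n, a)): a=6, n=36, p=294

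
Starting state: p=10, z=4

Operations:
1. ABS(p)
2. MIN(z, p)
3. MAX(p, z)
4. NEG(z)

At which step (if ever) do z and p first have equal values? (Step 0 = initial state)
Never

z and p never become equal during execution.

Comparing values at each step:
Initial: z=4, p=10
After step 1: z=4, p=10
After step 2: z=4, p=10
After step 3: z=4, p=10
After step 4: z=-4, p=10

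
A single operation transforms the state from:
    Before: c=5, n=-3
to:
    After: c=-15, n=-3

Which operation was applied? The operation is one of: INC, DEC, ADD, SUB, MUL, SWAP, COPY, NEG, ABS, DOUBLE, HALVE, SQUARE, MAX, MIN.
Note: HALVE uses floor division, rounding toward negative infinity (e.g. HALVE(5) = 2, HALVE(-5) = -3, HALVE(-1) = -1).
MUL(c, n)

Analyzing the change:
Before: c=5, n=-3
After: c=-15, n=-3
Variable c changed from 5 to -15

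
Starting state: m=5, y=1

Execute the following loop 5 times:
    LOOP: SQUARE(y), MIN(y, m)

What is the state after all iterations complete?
m=5, y=1

Iteration trace:
Start: m=5, y=1
After iteration 1: m=5, y=1
After iteration 2: m=5, y=1
After iteration 3: m=5, y=1
After iteration 4: m=5, y=1
After iteration 5: m=5, y=1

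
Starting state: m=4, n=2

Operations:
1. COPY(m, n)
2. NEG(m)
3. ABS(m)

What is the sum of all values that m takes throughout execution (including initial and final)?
6

Values of m at each step:
Initial: m = 4
After step 1: m = 2
After step 2: m = -2
After step 3: m = 2
Sum = 4 + 2 + -2 + 2 = 6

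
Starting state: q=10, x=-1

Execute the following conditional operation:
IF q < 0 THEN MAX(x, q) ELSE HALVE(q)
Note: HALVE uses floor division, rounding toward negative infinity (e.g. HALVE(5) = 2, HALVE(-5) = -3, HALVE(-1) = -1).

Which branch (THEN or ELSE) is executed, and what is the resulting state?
Branch: ELSE, Final state: q=5, x=-1

Evaluating condition: q < 0
q = 10
Condition is False, so ELSE branch executes
After HALVE(q): q=5, x=-1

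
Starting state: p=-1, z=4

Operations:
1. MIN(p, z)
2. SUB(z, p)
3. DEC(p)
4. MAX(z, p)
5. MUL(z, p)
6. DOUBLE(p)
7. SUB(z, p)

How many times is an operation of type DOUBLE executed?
1

Counting DOUBLE operations:
Step 6: DOUBLE(p) ← DOUBLE
Total: 1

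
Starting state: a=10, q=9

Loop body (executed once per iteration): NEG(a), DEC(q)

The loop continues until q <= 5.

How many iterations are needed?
4

Tracing iterations:
Initial: a=10, q=9
After iteration 1: a=-10, q=8
After iteration 2: a=10, q=7
After iteration 3: a=-10, q=6
After iteration 4: a=10, q=5
q <= 5 now holds, so the loop exits after 4 iterations.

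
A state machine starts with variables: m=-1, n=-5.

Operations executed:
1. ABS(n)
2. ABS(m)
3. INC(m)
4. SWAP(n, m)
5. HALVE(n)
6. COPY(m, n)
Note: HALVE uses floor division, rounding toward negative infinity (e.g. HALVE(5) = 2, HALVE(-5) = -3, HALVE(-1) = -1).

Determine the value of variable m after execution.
m = 1

Tracing execution:
Step 1: ABS(n) → m = -1
Step 2: ABS(m) → m = 1
Step 3: INC(m) → m = 2
Step 4: SWAP(n, m) → m = 5
Step 5: HALVE(n) → m = 5
Step 6: COPY(m, n) → m = 1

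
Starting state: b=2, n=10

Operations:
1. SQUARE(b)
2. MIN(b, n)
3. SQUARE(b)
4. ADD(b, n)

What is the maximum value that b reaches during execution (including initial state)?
26

Values of b at each step:
Initial: b = 2
After step 1: b = 4
After step 2: b = 4
After step 3: b = 16
After step 4: b = 26 ← maximum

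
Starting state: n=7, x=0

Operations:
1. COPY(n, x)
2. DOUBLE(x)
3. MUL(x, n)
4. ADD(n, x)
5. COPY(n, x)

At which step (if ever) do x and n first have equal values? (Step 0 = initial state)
Step 1

x and n first become equal after step 1.

Comparing values at each step:
Initial: x=0, n=7
After step 1: x=0, n=0 ← equal!
After step 2: x=0, n=0 ← equal!
After step 3: x=0, n=0 ← equal!
After step 4: x=0, n=0 ← equal!
After step 5: x=0, n=0 ← equal!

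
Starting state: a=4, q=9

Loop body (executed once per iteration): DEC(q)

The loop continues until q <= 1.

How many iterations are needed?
8

Tracing iterations:
Initial: a=4, q=9
After iteration 1: a=4, q=8
After iteration 2: a=4, q=7
After iteration 3: a=4, q=6
After iteration 4: a=4, q=5
After iteration 5: a=4, q=4
After iteration 6: a=4, q=3
After iteration 7: a=4, q=2
After iteration 8: a=4, q=1
q <= 1 now holds, so the loop exits after 8 iterations.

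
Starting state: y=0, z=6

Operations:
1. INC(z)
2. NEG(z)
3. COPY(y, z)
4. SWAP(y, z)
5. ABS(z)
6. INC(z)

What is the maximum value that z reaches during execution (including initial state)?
8

Values of z at each step:
Initial: z = 6
After step 1: z = 7
After step 2: z = -7
After step 3: z = -7
After step 4: z = -7
After step 5: z = 7
After step 6: z = 8 ← maximum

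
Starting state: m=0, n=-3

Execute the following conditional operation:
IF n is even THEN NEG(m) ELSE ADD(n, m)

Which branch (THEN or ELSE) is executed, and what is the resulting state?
Branch: ELSE, Final state: m=0, n=-3

Evaluating condition: n is even
Condition is False, so ELSE branch executes
After ADD(n, m): m=0, n=-3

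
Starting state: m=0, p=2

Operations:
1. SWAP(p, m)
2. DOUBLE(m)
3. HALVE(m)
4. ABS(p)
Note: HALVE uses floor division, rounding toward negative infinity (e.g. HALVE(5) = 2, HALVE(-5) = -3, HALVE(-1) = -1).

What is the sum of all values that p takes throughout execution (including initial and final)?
2

Values of p at each step:
Initial: p = 2
After step 1: p = 0
After step 2: p = 0
After step 3: p = 0
After step 4: p = 0
Sum = 2 + 0 + 0 + 0 + 0 = 2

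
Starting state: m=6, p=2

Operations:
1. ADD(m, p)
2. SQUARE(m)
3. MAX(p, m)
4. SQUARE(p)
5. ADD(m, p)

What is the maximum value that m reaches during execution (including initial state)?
4160

Values of m at each step:
Initial: m = 6
After step 1: m = 8
After step 2: m = 64
After step 3: m = 64
After step 4: m = 64
After step 5: m = 4160 ← maximum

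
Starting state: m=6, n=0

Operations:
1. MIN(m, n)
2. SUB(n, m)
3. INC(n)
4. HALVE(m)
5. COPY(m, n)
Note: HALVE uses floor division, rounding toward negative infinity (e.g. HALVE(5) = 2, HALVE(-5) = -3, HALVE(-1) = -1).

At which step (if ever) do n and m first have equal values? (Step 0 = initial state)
Step 1

n and m first become equal after step 1.

Comparing values at each step:
Initial: n=0, m=6
After step 1: n=0, m=0 ← equal!
After step 2: n=0, m=0 ← equal!
After step 3: n=1, m=0
After step 4: n=1, m=0
After step 5: n=1, m=1 ← equal!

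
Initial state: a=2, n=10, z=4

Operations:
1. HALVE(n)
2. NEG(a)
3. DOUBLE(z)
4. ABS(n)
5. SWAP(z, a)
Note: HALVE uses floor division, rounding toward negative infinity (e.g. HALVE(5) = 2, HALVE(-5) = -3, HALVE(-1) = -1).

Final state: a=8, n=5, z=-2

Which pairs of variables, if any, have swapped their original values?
None

Comparing initial and final values:
a: 2 → 8
n: 10 → 5
z: 4 → -2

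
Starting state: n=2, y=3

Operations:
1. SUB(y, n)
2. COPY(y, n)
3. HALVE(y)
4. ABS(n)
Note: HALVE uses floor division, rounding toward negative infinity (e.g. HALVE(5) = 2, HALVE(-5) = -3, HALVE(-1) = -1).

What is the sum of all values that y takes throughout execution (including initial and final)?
8

Values of y at each step:
Initial: y = 3
After step 1: y = 1
After step 2: y = 2
After step 3: y = 1
After step 4: y = 1
Sum = 3 + 1 + 2 + 1 + 1 = 8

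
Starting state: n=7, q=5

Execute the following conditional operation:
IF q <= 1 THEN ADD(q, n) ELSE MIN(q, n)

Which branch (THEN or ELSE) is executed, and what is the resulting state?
Branch: ELSE, Final state: n=7, q=5

Evaluating condition: q <= 1
q = 5
Condition is False, so ELSE branch executes
After MIN(q, n): n=7, q=5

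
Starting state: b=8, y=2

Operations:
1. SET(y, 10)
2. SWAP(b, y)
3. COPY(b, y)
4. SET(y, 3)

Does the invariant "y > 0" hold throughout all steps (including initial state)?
Yes

The invariant holds at every step.

State at each step:
Initial: b=8, y=2
After step 1: b=8, y=10
After step 2: b=10, y=8
After step 3: b=8, y=8
After step 4: b=8, y=3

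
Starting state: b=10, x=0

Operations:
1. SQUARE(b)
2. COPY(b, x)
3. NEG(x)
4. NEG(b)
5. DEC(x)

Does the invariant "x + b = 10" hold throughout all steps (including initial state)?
No, violated after step 1

The invariant is violated after step 1.

State at each step:
Initial: b=10, x=0
After step 1: b=100, x=0
After step 2: b=0, x=0
After step 3: b=0, x=0
After step 4: b=0, x=0
After step 5: b=0, x=-1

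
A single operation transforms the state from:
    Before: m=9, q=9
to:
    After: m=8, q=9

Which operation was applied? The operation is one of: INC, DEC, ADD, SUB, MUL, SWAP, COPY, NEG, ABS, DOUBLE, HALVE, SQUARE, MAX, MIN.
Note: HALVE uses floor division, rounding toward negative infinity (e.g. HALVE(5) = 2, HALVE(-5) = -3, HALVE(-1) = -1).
DEC(m)

Analyzing the change:
Before: m=9, q=9
After: m=8, q=9
Variable m changed from 9 to 8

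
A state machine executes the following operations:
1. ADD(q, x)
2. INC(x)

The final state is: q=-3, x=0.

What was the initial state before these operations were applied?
q=-2, x=-1

Working backwards:
Final state: q=-3, x=0
Before step 2 (INC(x)): q=-3, x=-1
Before step 1 (ADD(q, x)): q=-2, x=-1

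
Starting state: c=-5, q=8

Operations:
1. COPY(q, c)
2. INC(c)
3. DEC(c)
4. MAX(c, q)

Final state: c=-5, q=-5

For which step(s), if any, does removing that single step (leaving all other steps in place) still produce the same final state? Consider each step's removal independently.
Step(s) 2, 4

Testing removal of each single step:
Without step 1: final = c=8, q=8 (different)
Without step 2: final = c=-5, q=-5 (same)
Without step 3: final = c=-4, q=-5 (different)
Without step 4: final = c=-5, q=-5 (same)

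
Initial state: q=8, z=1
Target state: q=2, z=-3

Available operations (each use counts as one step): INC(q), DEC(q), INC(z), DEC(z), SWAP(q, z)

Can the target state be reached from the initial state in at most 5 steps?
No

The target state cannot be reached within 5 steps.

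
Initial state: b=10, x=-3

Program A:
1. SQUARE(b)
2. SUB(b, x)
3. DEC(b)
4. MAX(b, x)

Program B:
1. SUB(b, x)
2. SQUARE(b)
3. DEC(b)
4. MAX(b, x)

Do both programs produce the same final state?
No

Program A final state: b=102, x=-3
Program B final state: b=168, x=-3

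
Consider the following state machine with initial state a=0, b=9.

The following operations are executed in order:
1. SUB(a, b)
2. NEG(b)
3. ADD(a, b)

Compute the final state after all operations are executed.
{a: -18, b: -9}

Step-by-step execution:
Initial: a=0, b=9
After step 1 (SUB(a, b)): a=-9, b=9
After step 2 (NEG(b)): a=-9, b=-9
After step 3 (ADD(a, b)): a=-18, b=-9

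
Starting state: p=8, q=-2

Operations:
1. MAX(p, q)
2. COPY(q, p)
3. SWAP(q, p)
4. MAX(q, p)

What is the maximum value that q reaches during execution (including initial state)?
8

Values of q at each step:
Initial: q = -2
After step 1: q = -2
After step 2: q = 8 ← maximum
After step 3: q = 8
After step 4: q = 8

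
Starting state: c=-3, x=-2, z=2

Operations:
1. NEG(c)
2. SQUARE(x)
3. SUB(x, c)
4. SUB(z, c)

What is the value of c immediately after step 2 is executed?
c = 3

Tracing c through execution:
Initial: c = -3
After step 1 (NEG(c)): c = 3
After step 2 (SQUARE(x)): c = 3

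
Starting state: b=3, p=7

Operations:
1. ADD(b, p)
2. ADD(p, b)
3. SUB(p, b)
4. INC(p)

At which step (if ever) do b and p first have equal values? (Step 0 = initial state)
Never

b and p never become equal during execution.

Comparing values at each step:
Initial: b=3, p=7
After step 1: b=10, p=7
After step 2: b=10, p=17
After step 3: b=10, p=7
After step 4: b=10, p=8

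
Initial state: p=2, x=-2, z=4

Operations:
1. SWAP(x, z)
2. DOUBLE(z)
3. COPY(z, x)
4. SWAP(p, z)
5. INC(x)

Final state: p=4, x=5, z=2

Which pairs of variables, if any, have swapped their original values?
(z, p)

Comparing initial and final values:
z: 4 → 2
x: -2 → 5
p: 2 → 4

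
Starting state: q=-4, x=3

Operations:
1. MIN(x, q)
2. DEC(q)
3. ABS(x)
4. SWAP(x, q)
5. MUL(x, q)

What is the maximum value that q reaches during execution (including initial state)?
4

Values of q at each step:
Initial: q = -4
After step 1: q = -4
After step 2: q = -5
After step 3: q = -5
After step 4: q = 4 ← maximum
After step 5: q = 4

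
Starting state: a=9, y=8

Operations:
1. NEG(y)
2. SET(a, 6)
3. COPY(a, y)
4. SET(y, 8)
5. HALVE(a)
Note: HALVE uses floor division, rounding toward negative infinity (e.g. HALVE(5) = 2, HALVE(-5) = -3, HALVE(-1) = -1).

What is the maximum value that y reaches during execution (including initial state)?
8

Values of y at each step:
Initial: y = 8 ← maximum
After step 1: y = -8
After step 2: y = -8
After step 3: y = -8
After step 4: y = 8
After step 5: y = 8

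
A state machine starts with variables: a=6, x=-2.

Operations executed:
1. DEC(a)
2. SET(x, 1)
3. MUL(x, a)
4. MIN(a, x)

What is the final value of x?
x = 5

Tracing execution:
Step 1: DEC(a) → x = -2
Step 2: SET(x, 1) → x = 1
Step 3: MUL(x, a) → x = 5
Step 4: MIN(a, x) → x = 5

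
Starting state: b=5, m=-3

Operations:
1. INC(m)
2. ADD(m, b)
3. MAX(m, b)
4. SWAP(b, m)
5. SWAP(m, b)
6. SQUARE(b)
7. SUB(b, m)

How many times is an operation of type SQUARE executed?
1

Counting SQUARE operations:
Step 6: SQUARE(b) ← SQUARE
Total: 1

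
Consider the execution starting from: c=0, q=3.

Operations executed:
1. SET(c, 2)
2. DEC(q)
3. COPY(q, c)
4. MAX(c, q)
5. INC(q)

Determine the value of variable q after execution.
q = 3

Tracing execution:
Step 1: SET(c, 2) → q = 3
Step 2: DEC(q) → q = 2
Step 3: COPY(q, c) → q = 2
Step 4: MAX(c, q) → q = 2
Step 5: INC(q) → q = 3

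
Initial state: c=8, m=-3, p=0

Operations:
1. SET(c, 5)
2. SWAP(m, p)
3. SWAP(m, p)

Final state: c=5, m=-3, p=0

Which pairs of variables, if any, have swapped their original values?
None

Comparing initial and final values:
m: -3 → -3
p: 0 → 0
c: 8 → 5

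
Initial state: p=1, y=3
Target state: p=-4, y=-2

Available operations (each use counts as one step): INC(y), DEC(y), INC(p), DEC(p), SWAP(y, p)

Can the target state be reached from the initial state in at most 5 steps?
No

The target state cannot be reached within 5 steps.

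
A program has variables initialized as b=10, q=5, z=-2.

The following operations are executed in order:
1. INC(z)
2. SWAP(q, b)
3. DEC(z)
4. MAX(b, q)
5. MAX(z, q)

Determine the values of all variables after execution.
{b: 10, q: 10, z: 10}

Step-by-step execution:
Initial: b=10, q=5, z=-2
After step 1 (INC(z)): b=10, q=5, z=-1
After step 2 (SWAP(q, b)): b=5, q=10, z=-1
After step 3 (DEC(z)): b=5, q=10, z=-2
After step 4 (MAX(b, q)): b=10, q=10, z=-2
After step 5 (MAX(z, q)): b=10, q=10, z=10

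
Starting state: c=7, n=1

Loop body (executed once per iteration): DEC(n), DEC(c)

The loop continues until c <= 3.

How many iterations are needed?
4

Tracing iterations:
Initial: c=7, n=1
After iteration 1: c=6, n=0
After iteration 2: c=5, n=-1
After iteration 3: c=4, n=-2
After iteration 4: c=3, n=-3
c <= 3 now holds, so the loop exits after 4 iterations.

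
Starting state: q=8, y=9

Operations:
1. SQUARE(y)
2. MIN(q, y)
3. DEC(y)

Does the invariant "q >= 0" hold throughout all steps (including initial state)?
Yes

The invariant holds at every step.

State at each step:
Initial: q=8, y=9
After step 1: q=8, y=81
After step 2: q=8, y=81
After step 3: q=8, y=80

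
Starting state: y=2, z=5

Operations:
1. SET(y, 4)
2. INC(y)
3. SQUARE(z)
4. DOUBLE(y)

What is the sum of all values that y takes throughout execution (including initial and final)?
26

Values of y at each step:
Initial: y = 2
After step 1: y = 4
After step 2: y = 5
After step 3: y = 5
After step 4: y = 10
Sum = 2 + 4 + 5 + 5 + 10 = 26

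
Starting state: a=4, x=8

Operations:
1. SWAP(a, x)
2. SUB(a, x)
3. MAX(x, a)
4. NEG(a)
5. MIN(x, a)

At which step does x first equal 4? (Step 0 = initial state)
Step 1

Tracing x:
Initial: x = 8
After step 1: x = 4 ← first occurrence
After step 2: x = 4
After step 3: x = 4
After step 4: x = 4
After step 5: x = -4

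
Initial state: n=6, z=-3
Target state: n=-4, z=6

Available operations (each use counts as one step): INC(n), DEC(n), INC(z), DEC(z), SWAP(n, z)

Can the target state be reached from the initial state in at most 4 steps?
Yes

Path (2 steps): DEC(z) → SWAP(n, z)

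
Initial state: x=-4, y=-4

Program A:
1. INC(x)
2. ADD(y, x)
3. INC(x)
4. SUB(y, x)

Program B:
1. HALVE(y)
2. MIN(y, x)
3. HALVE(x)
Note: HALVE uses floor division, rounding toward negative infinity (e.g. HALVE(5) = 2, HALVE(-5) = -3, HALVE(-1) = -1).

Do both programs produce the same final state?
No

Program A final state: x=-2, y=-5
Program B final state: x=-2, y=-4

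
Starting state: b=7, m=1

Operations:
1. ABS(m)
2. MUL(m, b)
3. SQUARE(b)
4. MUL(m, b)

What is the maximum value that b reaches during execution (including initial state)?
49

Values of b at each step:
Initial: b = 7
After step 1: b = 7
After step 2: b = 7
After step 3: b = 49 ← maximum
After step 4: b = 49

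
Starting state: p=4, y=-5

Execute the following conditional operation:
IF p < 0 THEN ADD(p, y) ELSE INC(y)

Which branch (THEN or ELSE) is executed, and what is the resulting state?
Branch: ELSE, Final state: p=4, y=-4

Evaluating condition: p < 0
p = 4
Condition is False, so ELSE branch executes
After INC(y): p=4, y=-4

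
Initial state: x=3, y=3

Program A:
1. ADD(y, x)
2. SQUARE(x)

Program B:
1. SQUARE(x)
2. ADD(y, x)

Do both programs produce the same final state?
No

Program A final state: x=9, y=6
Program B final state: x=9, y=12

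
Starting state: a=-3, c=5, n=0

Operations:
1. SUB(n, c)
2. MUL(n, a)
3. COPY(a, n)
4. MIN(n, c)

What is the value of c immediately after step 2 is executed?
c = 5

Tracing c through execution:
Initial: c = 5
After step 1 (SUB(n, c)): c = 5
After step 2 (MUL(n, a)): c = 5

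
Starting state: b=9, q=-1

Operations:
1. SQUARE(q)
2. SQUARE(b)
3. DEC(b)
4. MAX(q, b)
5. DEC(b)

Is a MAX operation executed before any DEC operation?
No

First MAX: step 4
First DEC: step 3
Since 4 > 3, DEC comes first.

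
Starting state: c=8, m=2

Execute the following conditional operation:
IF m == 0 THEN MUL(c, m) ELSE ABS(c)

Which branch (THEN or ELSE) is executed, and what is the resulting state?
Branch: ELSE, Final state: c=8, m=2

Evaluating condition: m == 0
m = 2
Condition is False, so ELSE branch executes
After ABS(c): c=8, m=2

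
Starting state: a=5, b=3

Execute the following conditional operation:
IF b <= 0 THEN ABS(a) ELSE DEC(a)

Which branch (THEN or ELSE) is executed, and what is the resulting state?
Branch: ELSE, Final state: a=4, b=3

Evaluating condition: b <= 0
b = 3
Condition is False, so ELSE branch executes
After DEC(a): a=4, b=3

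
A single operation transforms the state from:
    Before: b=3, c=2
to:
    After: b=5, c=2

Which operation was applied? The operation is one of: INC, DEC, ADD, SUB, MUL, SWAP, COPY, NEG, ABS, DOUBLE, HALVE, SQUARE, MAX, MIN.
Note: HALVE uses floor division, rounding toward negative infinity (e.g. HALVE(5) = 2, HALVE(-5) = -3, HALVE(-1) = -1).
ADD(b, c)

Analyzing the change:
Before: b=3, c=2
After: b=5, c=2
Variable b changed from 3 to 5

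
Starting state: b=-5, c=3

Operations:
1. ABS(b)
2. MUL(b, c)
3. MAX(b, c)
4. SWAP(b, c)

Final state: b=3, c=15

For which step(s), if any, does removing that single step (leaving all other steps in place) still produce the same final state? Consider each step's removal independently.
Step(s) 3

Testing removal of each single step:
Without step 1: final = b=3, c=3 (different)
Without step 2: final = b=3, c=5 (different)
Without step 3: final = b=3, c=15 (same)
Without step 4: final = b=15, c=3 (different)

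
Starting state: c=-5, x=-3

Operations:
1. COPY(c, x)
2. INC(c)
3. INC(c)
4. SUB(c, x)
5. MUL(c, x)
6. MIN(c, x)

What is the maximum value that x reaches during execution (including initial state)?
-3

Values of x at each step:
Initial: x = -3 ← maximum
After step 1: x = -3
After step 2: x = -3
After step 3: x = -3
After step 4: x = -3
After step 5: x = -3
After step 6: x = -3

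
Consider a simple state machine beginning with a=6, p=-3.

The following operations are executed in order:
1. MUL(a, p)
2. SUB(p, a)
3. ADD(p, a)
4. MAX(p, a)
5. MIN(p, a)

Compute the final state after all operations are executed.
{a: -18, p: -18}

Step-by-step execution:
Initial: a=6, p=-3
After step 1 (MUL(a, p)): a=-18, p=-3
After step 2 (SUB(p, a)): a=-18, p=15
After step 3 (ADD(p, a)): a=-18, p=-3
After step 4 (MAX(p, a)): a=-18, p=-3
After step 5 (MIN(p, a)): a=-18, p=-18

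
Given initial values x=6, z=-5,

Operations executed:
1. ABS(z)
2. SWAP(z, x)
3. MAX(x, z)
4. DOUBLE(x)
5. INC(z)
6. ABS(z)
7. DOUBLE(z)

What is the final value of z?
z = 14

Tracing execution:
Step 1: ABS(z) → z = 5
Step 2: SWAP(z, x) → z = 6
Step 3: MAX(x, z) → z = 6
Step 4: DOUBLE(x) → z = 6
Step 5: INC(z) → z = 7
Step 6: ABS(z) → z = 7
Step 7: DOUBLE(z) → z = 14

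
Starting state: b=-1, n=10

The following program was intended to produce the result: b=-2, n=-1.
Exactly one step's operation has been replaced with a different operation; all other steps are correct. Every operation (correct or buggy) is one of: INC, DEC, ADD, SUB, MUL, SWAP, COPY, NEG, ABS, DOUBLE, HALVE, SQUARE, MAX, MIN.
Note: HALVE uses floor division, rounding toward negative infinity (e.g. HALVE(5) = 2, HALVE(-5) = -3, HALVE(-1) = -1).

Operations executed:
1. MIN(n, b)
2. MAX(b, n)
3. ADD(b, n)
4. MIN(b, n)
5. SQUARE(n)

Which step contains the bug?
Step 5

Trace with buggy code:
Initial: b=-1, n=10
After step 1: b=-1, n=-1
After step 2: b=-1, n=-1
After step 3: b=-2, n=-1
After step 4: b=-2, n=-1
After step 5: b=-2, n=1
Actual final b=-2, n=1 ≠ expected b=-2, n=-1.
Step 5 is the only position where a single-operation replacement can produce the expected result.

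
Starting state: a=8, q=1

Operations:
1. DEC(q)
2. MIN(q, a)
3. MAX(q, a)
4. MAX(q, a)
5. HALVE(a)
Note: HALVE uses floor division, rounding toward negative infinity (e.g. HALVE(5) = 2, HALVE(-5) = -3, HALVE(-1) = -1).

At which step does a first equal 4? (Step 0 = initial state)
Step 5

Tracing a:
Initial: a = 8
After step 1: a = 8
After step 2: a = 8
After step 3: a = 8
After step 4: a = 8
After step 5: a = 4 ← first occurrence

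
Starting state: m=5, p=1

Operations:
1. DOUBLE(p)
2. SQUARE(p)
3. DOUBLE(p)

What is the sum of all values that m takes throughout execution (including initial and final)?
20

Values of m at each step:
Initial: m = 5
After step 1: m = 5
After step 2: m = 5
After step 3: m = 5
Sum = 5 + 5 + 5 + 5 = 20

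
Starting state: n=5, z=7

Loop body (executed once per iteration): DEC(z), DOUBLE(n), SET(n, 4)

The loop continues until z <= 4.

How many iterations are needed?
3

Tracing iterations:
Initial: n=5, z=7
After iteration 1: n=4, z=6
After iteration 2: n=4, z=5
After iteration 3: n=4, z=4
z <= 4 now holds, so the loop exits after 3 iterations.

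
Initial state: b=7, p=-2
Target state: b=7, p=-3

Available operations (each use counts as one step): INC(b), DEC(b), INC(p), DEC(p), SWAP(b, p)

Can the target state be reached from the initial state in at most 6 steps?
Yes

Path (1 step): DEC(p)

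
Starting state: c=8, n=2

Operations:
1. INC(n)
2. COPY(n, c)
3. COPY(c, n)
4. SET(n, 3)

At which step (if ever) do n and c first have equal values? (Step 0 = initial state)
Step 2

n and c first become equal after step 2.

Comparing values at each step:
Initial: n=2, c=8
After step 1: n=3, c=8
After step 2: n=8, c=8 ← equal!
After step 3: n=8, c=8 ← equal!
After step 4: n=3, c=8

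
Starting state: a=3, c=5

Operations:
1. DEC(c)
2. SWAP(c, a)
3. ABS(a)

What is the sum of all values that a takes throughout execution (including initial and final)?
14

Values of a at each step:
Initial: a = 3
After step 1: a = 3
After step 2: a = 4
After step 3: a = 4
Sum = 3 + 3 + 4 + 4 = 14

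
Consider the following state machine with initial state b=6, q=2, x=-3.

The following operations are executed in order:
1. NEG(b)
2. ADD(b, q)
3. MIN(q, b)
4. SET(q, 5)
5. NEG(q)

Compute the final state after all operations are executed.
{b: -4, q: -5, x: -3}

Step-by-step execution:
Initial: b=6, q=2, x=-3
After step 1 (NEG(b)): b=-6, q=2, x=-3
After step 2 (ADD(b, q)): b=-4, q=2, x=-3
After step 3 (MIN(q, b)): b=-4, q=-4, x=-3
After step 4 (SET(q, 5)): b=-4, q=5, x=-3
After step 5 (NEG(q)): b=-4, q=-5, x=-3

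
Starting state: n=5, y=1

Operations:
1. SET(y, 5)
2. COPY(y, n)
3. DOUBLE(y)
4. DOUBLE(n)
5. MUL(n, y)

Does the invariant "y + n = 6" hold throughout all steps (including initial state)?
No, violated after step 1

The invariant is violated after step 1.

State at each step:
Initial: n=5, y=1
After step 1: n=5, y=5
After step 2: n=5, y=5
After step 3: n=5, y=10
After step 4: n=10, y=10
After step 5: n=100, y=10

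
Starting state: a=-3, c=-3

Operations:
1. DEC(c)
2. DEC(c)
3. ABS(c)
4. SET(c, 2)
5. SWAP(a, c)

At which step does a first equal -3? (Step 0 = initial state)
Step 0

Tracing a:
Initial: a = -3 ← first occurrence
After step 1: a = -3
After step 2: a = -3
After step 3: a = -3
After step 4: a = -3
After step 5: a = 2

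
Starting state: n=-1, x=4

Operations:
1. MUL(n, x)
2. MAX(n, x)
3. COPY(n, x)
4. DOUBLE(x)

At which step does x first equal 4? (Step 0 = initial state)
Step 0

Tracing x:
Initial: x = 4 ← first occurrence
After step 1: x = 4
After step 2: x = 4
After step 3: x = 4
After step 4: x = 8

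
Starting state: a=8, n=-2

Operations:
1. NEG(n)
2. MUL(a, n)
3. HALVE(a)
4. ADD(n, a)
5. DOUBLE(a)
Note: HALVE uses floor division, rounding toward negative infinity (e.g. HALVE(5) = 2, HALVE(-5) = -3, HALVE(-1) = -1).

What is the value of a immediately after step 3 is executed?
a = 8

Tracing a through execution:
Initial: a = 8
After step 1 (NEG(n)): a = 8
After step 2 (MUL(a, n)): a = 16
After step 3 (HALVE(a)): a = 8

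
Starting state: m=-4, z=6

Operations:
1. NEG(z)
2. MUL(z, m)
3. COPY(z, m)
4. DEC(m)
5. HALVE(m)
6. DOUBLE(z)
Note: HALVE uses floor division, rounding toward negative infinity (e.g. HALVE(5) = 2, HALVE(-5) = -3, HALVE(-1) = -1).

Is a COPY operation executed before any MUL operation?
No

First COPY: step 3
First MUL: step 2
Since 3 > 2, MUL comes first.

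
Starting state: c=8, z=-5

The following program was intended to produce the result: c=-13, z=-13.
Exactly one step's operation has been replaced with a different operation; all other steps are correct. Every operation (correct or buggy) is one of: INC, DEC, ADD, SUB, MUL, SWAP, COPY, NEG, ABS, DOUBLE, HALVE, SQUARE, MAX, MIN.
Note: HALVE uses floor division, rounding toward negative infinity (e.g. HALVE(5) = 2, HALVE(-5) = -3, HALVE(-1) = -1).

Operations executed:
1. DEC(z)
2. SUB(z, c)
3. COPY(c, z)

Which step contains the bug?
Step 1

Trace with buggy code:
Initial: c=8, z=-5
After step 1: c=8, z=-6
After step 2: c=8, z=-14
After step 3: c=-14, z=-14
Actual final c=-14, z=-14 ≠ expected c=-13, z=-13.
Step 1 is the only position where a single-operation replacement can produce the expected result.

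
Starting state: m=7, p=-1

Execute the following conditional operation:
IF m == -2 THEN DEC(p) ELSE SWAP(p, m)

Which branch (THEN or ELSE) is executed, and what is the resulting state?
Branch: ELSE, Final state: m=-1, p=7

Evaluating condition: m == -2
m = 7
Condition is False, so ELSE branch executes
After SWAP(p, m): m=-1, p=7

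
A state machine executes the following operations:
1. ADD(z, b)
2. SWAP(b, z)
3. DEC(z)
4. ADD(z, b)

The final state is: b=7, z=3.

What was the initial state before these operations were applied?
b=-3, z=10

Working backwards:
Final state: b=7, z=3
Before step 4 (ADD(z, b)): b=7, z=-4
Before step 3 (DEC(z)): b=7, z=-3
Before step 2 (SWAP(b, z)): b=-3, z=7
Before step 1 (ADD(z, b)): b=-3, z=10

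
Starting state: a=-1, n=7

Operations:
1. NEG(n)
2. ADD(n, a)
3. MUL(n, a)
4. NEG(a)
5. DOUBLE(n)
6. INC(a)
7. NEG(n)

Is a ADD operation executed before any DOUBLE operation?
Yes

First ADD: step 2
First DOUBLE: step 5
Since 2 < 5, ADD comes first.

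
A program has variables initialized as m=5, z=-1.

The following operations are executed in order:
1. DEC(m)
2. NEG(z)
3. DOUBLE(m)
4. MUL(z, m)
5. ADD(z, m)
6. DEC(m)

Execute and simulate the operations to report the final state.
{m: 7, z: 16}

Step-by-step execution:
Initial: m=5, z=-1
After step 1 (DEC(m)): m=4, z=-1
After step 2 (NEG(z)): m=4, z=1
After step 3 (DOUBLE(m)): m=8, z=1
After step 4 (MUL(z, m)): m=8, z=8
After step 5 (ADD(z, m)): m=8, z=16
After step 6 (DEC(m)): m=7, z=16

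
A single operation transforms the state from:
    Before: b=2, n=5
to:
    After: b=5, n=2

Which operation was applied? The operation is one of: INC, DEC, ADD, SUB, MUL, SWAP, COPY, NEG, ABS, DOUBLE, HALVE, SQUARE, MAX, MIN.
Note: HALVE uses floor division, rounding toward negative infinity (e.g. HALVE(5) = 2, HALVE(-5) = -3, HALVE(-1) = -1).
SWAP(n, b)

Analyzing the change:
Before: b=2, n=5
After: b=5, n=2
Variable n changed from 5 to 2
Variable b changed from 2 to 5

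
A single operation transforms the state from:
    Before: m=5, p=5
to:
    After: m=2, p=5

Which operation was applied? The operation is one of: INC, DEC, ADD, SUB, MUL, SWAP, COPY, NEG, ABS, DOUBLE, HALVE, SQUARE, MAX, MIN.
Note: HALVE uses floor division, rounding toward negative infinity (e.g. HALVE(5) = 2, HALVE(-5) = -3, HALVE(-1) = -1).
HALVE(m)

Analyzing the change:
Before: m=5, p=5
After: m=2, p=5
Variable m changed from 5 to 2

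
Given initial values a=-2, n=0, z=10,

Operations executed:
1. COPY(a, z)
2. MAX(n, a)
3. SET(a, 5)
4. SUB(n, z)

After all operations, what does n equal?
n = 0

Tracing execution:
Step 1: COPY(a, z) → n = 0
Step 2: MAX(n, a) → n = 10
Step 3: SET(a, 5) → n = 10
Step 4: SUB(n, z) → n = 0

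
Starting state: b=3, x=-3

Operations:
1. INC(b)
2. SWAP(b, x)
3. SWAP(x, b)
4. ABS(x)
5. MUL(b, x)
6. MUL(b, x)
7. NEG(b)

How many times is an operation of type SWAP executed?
2

Counting SWAP operations:
Step 2: SWAP(b, x) ← SWAP
Step 3: SWAP(x, b) ← SWAP
Total: 2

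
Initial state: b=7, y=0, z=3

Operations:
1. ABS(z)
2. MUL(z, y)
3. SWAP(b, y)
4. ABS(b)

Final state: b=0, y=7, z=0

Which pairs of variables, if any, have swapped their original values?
(y, b)

Comparing initial and final values:
y: 0 → 7
z: 3 → 0
b: 7 → 0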